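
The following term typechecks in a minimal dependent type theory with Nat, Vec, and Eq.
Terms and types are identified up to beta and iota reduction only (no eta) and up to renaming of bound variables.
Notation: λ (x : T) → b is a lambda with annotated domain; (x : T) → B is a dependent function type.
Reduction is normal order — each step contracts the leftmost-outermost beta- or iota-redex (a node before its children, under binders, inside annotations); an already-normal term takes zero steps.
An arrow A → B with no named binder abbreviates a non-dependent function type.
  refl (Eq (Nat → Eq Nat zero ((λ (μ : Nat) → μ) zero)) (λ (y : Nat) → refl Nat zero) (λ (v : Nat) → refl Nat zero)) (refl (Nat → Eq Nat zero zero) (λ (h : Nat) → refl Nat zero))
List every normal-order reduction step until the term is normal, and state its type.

reduction (normal order):
  refl (Eq (Nat → Eq Nat zero ((λ (μ : Nat) → μ) zero)) (λ (y : Nat) → refl Nat zero) (λ (v : Nat) → refl Nat zero)) (refl (Nat → Eq Nat zero zero) (λ (h : Nat) → refl Nat zero))
  ~> refl (Eq (Nat → Eq Nat zero zero) (λ (μ : Nat) → refl Nat zero) (λ (y : Nat) → refl Nat zero)) (refl (Nat → Eq Nat zero zero) (λ (v : Nat) → refl Nat zero))
inferred type:
  Eq (Eq (Nat → Eq Nat zero zero) (λ (μ : Nat) → refl Nat zero) (λ (y : Nat) → refl Nat zero)) (refl (Nat → Eq Nat zero zero) (λ (v : Nat) → refl Nat zero)) (refl (Nat → Eq Nat zero zero) (λ (h : Nat) → refl Nat zero))


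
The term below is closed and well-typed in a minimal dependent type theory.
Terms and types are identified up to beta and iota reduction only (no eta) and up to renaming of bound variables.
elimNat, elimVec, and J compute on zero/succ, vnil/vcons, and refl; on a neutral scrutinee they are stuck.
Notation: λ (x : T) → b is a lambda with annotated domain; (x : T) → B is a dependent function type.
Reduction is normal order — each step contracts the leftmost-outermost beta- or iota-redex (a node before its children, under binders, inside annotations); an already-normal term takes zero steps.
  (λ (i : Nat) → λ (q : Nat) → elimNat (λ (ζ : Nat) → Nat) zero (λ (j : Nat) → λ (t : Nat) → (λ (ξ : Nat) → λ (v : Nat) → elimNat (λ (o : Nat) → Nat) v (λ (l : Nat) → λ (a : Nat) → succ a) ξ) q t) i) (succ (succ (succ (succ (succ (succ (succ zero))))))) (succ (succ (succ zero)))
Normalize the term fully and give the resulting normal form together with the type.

reduced normal form:
  succ (succ (succ (succ (succ (succ (succ (succ (succ (succ (succ (succ (succ (succ (succ (succ (succ (succ (succ (succ (succ zero))))))))))))))))))))
the term's type:
  Nat
observation: the term reaches its normal form after 108 normal-order steps.


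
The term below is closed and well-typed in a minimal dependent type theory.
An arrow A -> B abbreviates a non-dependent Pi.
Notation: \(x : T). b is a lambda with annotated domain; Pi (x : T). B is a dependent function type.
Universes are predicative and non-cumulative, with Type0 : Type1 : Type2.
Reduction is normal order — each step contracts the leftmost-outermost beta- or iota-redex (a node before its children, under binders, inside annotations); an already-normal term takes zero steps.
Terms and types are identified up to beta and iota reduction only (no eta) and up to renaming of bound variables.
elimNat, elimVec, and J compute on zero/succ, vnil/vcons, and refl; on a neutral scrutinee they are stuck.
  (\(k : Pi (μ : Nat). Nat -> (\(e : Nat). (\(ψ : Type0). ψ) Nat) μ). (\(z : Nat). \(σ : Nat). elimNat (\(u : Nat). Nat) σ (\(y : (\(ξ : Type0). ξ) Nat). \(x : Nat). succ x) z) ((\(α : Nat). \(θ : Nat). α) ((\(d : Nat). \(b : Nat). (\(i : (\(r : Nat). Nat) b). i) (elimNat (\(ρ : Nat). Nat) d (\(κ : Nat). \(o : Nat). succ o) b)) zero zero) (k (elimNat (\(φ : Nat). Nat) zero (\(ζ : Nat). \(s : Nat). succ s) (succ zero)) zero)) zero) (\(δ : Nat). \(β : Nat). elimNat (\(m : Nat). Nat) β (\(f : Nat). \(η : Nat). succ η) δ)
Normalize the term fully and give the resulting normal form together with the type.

normal form:
  zero
the term's type:
  Nat


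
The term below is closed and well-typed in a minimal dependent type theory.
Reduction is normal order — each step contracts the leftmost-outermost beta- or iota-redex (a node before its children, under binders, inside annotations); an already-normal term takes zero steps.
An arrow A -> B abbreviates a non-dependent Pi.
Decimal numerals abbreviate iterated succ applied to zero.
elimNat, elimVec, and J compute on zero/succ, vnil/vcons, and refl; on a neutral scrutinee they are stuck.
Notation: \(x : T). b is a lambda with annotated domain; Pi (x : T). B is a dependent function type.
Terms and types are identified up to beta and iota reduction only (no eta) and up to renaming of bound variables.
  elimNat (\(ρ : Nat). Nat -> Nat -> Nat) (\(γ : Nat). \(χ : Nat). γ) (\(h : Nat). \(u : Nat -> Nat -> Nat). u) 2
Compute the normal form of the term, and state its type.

resulting normal form:
  \(ρ : Nat). \(γ : Nat). ρ
type:
  Nat -> Nat -> Nat


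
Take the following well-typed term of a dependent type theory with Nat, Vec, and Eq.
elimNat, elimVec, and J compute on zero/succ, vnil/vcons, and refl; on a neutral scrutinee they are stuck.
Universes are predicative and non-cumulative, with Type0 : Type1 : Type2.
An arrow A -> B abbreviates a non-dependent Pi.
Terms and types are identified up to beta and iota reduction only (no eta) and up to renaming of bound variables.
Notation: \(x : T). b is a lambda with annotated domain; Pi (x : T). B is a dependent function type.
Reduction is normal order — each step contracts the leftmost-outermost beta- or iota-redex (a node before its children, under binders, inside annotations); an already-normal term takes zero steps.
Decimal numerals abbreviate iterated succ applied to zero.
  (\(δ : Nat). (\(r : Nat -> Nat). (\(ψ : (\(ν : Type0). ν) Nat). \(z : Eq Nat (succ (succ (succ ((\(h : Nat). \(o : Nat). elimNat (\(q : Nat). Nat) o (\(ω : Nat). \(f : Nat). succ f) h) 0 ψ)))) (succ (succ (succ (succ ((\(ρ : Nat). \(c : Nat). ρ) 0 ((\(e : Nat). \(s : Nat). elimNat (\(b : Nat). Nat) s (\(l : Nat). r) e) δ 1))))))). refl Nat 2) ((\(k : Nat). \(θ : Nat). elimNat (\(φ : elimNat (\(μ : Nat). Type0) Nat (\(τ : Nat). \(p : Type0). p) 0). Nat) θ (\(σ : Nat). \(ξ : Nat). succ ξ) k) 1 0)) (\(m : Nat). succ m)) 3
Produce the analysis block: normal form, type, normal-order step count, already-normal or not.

normal form:
  \(δ : Eq Nat 4 4). refl Nat 2
inferred type:
  Eq Nat 4 4 -> Eq Nat 2 2
steps to reach normal form (normal order): 14
term was already normal: no
first redex: a beta-redex


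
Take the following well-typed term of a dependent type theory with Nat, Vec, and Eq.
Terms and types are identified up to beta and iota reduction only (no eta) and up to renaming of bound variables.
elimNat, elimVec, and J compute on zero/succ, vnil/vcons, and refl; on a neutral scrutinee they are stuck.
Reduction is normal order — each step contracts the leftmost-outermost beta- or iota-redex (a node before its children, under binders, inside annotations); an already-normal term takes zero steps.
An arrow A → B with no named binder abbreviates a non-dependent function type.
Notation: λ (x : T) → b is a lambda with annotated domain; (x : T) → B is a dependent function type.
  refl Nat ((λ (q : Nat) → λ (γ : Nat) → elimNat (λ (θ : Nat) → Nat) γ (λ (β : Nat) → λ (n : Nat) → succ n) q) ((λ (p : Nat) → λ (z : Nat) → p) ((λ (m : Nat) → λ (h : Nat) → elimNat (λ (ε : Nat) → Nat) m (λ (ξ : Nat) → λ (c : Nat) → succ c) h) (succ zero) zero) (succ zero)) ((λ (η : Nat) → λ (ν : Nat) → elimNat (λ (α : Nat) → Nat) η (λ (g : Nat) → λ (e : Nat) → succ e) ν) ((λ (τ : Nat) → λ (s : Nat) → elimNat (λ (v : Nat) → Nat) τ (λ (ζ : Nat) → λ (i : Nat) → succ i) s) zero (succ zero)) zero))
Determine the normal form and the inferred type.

normal form:
  refl Nat (succ (succ zero))
inferred type:
  Eq Nat (succ (succ zero)) (succ (succ zero))


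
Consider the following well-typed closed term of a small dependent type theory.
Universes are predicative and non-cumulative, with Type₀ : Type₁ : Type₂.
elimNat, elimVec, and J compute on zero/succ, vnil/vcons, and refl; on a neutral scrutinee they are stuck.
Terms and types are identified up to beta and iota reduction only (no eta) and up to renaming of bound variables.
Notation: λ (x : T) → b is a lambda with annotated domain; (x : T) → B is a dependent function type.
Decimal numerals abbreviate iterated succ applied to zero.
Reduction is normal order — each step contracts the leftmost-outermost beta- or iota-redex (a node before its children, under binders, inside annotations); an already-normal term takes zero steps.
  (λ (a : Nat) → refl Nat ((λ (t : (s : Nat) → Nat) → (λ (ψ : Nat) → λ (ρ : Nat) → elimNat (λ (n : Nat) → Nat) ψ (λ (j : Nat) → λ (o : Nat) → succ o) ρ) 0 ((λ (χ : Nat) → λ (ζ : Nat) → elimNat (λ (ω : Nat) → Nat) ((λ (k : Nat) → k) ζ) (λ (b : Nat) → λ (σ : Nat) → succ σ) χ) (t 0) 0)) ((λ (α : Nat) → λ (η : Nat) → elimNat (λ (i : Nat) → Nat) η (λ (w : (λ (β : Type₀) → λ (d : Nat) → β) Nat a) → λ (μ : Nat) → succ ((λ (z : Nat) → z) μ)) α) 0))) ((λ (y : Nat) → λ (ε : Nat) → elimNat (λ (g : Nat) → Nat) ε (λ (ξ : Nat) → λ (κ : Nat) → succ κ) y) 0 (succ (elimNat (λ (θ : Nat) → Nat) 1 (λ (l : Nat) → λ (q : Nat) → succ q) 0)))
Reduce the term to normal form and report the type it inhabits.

normal form:
  refl Nat 0
inferred type:
  Eq Nat 0 0


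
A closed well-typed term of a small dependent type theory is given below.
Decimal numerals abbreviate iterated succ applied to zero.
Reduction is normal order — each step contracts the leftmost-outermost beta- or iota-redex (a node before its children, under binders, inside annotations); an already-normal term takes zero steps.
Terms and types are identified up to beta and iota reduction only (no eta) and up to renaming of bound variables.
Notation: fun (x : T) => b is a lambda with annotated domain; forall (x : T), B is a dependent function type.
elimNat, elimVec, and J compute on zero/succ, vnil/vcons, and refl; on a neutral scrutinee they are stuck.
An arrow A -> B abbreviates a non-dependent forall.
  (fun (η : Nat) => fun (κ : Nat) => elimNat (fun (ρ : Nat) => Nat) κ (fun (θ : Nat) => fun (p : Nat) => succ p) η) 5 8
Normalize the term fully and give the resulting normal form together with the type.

resulting normal form:
  13
the term's type:
  Nat
observation: the leftmost-outermost redex is a beta-redex, and normalization takes 18 steps.


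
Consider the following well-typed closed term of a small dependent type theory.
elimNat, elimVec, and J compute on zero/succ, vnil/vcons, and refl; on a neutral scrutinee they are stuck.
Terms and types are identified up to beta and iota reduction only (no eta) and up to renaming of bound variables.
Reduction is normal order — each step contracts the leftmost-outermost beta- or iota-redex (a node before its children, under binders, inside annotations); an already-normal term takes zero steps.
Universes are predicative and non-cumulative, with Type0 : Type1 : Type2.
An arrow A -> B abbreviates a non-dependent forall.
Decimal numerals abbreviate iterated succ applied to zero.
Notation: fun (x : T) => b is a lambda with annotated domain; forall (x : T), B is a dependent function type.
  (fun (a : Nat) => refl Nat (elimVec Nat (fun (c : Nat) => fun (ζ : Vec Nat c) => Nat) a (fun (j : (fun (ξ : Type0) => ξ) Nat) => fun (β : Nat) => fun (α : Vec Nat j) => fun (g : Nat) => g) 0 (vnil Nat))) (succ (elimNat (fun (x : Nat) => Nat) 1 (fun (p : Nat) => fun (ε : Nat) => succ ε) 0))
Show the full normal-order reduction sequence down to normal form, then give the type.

normal-order reduction sequence:
  (fun (a : Nat) => refl Nat (elimVec Nat (fun (c : Nat) => fun (ζ : Vec Nat c) => Nat) a (fun (j : (fun (ξ : Type0) => ξ) Nat) => fun (β : Nat) => fun (α : Vec Nat j) => fun (g : Nat) => g) 0 (vnil Nat))) (succ (elimNat (fun (x : Nat) => Nat) 1 (fun (p : Nat) => fun (ε : Nat) => succ ε) 0))
  ~> refl Nat (elimVec Nat (fun (a : Nat) => fun (c : Vec Nat a) => Nat) (succ (elimNat (fun (ζ : Nat) => Nat) 1 (fun (j : Nat) => fun (ξ : Nat) => succ ξ) 0)) (fun (β : (fun (α : Type0) => α) Nat) => fun (g : Nat) => fun (x : Vec Nat β) => fun (p : Nat) => p) 0 (vnil Nat))
  ~> refl Nat (succ (elimNat (fun (a : Nat) => Nat) 1 (fun (c : Nat) => fun (ζ : Nat) => succ ζ) 0))
  ~> refl Nat 2
type:
  Eq Nat 2 2


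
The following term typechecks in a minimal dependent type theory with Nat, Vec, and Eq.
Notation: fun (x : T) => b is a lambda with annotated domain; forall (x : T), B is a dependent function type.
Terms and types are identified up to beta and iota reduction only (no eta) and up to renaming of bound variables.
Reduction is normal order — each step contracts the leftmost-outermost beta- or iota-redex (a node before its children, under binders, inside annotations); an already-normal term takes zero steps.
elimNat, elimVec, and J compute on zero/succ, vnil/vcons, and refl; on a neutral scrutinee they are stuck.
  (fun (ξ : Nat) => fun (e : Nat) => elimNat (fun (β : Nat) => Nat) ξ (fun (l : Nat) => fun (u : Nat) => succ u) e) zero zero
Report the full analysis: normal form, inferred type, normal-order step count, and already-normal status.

normal form:
  zero
the term's type:
  Nat
normal-order step count: 3
term was already normal: no
first redex: a beta-redex


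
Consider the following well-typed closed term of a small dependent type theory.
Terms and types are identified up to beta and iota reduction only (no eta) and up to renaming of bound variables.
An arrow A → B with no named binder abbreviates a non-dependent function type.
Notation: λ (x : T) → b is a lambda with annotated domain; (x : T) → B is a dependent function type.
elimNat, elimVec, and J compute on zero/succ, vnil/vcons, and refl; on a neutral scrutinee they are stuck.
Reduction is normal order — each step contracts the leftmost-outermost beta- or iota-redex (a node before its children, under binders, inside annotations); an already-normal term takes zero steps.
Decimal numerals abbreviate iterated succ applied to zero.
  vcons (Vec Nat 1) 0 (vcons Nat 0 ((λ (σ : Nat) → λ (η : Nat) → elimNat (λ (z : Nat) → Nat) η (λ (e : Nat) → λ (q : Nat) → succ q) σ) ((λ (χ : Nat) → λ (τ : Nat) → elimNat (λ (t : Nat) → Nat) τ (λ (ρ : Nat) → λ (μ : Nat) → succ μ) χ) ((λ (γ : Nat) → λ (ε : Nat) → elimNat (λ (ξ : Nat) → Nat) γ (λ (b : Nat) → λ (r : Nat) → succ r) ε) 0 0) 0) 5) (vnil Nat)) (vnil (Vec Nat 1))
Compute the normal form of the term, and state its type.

normal form:
  vcons (Vec Nat 1) 0 (vcons Nat 0 5 (vnil Nat)) (vnil (Vec Nat 1))
inferred type:
  Vec (Vec Nat 1) 1


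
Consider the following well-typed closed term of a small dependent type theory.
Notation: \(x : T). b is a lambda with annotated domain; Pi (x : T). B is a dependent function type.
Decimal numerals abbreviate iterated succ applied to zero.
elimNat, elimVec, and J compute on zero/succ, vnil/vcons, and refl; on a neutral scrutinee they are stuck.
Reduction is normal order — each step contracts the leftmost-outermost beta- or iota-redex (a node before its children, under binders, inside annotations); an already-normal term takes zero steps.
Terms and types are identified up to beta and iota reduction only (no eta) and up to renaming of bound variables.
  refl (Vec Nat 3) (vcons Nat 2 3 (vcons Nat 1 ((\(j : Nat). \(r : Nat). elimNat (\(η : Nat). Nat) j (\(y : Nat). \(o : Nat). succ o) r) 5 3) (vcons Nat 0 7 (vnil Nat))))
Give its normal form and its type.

reduced normal form:
  refl (Vec Nat 3) (vcons Nat 2 3 (vcons Nat 1 8 (vcons Nat 0 7 (vnil Nat))))
inferred type:
  Eq (Vec Nat 3) (vcons Nat 2 3 (vcons Nat 1 8 (vcons Nat 0 7 (vnil Nat)))) (vcons Nat 2 3 (vcons Nat 1 8 (vcons Nat 0 7 (vnil Nat))))


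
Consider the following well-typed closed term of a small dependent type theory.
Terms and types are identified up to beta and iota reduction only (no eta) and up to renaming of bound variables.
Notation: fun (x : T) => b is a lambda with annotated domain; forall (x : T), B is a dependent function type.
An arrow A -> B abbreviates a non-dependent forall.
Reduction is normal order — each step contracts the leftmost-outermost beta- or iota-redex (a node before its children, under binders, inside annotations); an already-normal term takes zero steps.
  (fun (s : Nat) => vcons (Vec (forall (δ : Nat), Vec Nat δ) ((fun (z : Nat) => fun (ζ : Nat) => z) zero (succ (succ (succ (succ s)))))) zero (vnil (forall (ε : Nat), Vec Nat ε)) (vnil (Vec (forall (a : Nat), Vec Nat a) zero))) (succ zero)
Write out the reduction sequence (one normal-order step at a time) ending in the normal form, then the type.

normal-order reduction sequence:
  (fun (s : Nat) => vcons (Vec (forall (δ : Nat), Vec Nat δ) ((fun (z : Nat) => fun (ζ : Nat) => z) zero (succ (succ (succ (succ s)))))) zero (vnil (forall (ε : Nat), Vec Nat ε)) (vnil (Vec (forall (a : Nat), Vec Nat a) zero))) (succ zero)
  ~> vcons (Vec (forall (s : Nat), Vec Nat s) ((fun (δ : Nat) => fun (z : Nat) => δ) zero (succ (succ (succ (succ (succ zero))))))) zero (vnil (forall (ζ : Nat), Vec Nat ζ)) (vnil (Vec (forall (ε : Nat), Vec Nat ε) zero))
  ~> vcons (Vec (forall (s : Nat), Vec Nat s) ((fun (δ : Nat) => zero) (succ (succ (succ (succ (succ zero))))))) zero (vnil (forall (z : Nat), Vec Nat z)) (vnil (Vec (forall (ζ : Nat), Vec Nat ζ) zero))
  ~> vcons (Vec (forall (s : Nat), Vec Nat s) zero) zero (vnil (forall (δ : Nat), Vec Nat δ)) (vnil (Vec (forall (z : Nat), Vec Nat z) zero))
type:
  Vec (Vec (forall (s : Nat), Vec Nat s) zero) (succ zero)


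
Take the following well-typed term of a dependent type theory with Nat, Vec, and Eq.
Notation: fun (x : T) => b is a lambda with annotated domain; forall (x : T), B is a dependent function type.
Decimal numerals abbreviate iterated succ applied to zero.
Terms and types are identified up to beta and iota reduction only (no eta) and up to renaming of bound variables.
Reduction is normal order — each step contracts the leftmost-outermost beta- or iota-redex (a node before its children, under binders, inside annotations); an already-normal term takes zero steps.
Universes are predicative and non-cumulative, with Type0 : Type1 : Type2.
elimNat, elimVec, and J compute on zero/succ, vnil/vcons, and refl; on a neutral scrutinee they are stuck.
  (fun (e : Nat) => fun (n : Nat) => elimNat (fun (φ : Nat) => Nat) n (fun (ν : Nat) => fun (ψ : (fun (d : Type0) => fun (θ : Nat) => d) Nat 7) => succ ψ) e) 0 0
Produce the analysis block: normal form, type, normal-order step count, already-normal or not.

resulting normal form:
  0
inferred type:
  Nat
reduction steps (normal order): 3
started in normal form: no
first redex: a beta-redex


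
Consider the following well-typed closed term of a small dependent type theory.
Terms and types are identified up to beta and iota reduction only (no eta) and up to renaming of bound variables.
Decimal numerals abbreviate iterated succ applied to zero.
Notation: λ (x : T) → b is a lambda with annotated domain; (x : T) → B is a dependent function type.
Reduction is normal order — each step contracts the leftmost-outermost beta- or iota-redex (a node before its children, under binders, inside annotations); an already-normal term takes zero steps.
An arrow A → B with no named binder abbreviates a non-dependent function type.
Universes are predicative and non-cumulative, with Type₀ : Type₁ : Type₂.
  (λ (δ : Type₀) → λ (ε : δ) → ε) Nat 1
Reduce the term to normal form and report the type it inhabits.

normal form:
  1
inferred type:
  Nat


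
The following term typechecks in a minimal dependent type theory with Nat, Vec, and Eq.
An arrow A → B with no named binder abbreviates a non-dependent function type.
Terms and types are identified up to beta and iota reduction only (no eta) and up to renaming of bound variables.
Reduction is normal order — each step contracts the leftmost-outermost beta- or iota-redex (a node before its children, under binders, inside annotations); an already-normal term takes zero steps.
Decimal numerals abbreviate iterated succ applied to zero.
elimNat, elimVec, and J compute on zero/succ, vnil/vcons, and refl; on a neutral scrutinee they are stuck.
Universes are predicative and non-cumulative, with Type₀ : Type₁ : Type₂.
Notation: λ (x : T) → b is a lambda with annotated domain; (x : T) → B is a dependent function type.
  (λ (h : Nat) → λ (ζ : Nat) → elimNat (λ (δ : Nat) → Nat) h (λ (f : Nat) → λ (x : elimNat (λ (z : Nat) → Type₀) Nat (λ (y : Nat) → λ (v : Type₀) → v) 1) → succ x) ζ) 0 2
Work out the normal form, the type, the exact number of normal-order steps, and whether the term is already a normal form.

reduced normal form:
  2
type:
  Nat
steps to reach normal form (normal order): 9
already normal: no
first redex: a beta-redex


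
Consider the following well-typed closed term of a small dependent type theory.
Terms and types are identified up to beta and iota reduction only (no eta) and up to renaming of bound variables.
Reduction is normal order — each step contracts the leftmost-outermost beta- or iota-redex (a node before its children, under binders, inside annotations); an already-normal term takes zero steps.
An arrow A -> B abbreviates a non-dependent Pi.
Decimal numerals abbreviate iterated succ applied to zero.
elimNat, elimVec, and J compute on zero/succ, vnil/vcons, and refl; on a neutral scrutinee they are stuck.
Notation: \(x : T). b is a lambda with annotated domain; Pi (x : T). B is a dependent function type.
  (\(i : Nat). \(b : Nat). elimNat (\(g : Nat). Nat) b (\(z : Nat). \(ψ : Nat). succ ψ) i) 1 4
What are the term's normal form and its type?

resulting normal form:
  5
the term's type:
  Nat


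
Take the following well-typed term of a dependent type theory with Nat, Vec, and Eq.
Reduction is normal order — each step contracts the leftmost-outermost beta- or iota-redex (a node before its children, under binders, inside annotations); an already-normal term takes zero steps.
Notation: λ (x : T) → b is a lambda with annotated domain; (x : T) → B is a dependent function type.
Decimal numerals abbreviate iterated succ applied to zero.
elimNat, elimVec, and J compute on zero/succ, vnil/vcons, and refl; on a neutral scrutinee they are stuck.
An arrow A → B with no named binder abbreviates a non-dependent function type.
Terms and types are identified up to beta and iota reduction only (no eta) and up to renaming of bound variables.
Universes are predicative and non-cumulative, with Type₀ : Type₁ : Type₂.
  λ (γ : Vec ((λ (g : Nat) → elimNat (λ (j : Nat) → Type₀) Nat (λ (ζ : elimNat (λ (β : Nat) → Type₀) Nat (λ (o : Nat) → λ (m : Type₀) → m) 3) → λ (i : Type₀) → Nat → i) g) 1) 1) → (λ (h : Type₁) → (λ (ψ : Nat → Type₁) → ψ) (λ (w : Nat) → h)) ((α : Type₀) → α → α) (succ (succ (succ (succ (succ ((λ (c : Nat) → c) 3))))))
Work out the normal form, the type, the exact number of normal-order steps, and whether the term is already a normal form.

reduced normal form:
  λ (γ : Vec (Nat → Nat) 1) → (g : Type₀) → g → g
type:
  Vec (Nat → Nat) 1 → Type₁
reduction steps (normal order): 8
term was already normal: no
first contracted redex: a beta-redex


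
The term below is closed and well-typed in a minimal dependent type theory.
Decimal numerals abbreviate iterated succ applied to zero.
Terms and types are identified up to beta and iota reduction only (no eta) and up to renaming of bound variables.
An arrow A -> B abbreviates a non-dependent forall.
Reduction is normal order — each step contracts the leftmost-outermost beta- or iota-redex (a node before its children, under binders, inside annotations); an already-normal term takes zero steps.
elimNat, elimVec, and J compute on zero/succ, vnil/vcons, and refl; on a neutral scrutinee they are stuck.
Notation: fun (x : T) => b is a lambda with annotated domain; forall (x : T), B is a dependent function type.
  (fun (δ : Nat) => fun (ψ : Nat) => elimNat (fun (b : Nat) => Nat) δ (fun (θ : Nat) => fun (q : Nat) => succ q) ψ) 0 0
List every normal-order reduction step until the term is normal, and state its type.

reduction (normal order):
  (fun (δ : Nat) => fun (ψ : Nat) => elimNat (fun (b : Nat) => Nat) δ (fun (θ : Nat) => fun (q : Nat) => succ q) ψ) 0 0
  ~> (fun (δ : Nat) => elimNat (fun (ψ : Nat) => Nat) 0 (fun (b : Nat) => fun (θ : Nat) => succ θ) δ) 0
  ~> elimNat (fun (δ : Nat) => Nat) 0 (fun (ψ : Nat) => fun (b : Nat) => succ b) 0
  ~> 0
the term's type:
  Nat


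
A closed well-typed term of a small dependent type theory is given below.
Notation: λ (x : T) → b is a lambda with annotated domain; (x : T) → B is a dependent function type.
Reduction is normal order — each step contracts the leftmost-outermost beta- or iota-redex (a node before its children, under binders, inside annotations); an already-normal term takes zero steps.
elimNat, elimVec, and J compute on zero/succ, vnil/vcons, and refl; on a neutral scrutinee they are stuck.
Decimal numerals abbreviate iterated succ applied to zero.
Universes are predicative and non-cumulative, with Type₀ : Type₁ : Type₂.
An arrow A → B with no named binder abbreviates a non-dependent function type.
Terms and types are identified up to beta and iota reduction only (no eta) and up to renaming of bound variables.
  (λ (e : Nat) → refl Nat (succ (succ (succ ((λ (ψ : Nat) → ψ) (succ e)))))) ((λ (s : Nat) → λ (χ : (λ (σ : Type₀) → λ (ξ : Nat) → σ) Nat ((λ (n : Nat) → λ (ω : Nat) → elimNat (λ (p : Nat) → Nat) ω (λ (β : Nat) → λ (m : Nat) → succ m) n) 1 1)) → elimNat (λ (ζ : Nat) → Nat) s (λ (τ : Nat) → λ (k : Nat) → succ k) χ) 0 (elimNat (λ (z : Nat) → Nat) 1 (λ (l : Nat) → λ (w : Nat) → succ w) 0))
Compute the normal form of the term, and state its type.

normal form:
  refl Nat 5
the term's type:
  Eq Nat 5 5
observation: the term reaches its normal form after 9 normal-order steps.


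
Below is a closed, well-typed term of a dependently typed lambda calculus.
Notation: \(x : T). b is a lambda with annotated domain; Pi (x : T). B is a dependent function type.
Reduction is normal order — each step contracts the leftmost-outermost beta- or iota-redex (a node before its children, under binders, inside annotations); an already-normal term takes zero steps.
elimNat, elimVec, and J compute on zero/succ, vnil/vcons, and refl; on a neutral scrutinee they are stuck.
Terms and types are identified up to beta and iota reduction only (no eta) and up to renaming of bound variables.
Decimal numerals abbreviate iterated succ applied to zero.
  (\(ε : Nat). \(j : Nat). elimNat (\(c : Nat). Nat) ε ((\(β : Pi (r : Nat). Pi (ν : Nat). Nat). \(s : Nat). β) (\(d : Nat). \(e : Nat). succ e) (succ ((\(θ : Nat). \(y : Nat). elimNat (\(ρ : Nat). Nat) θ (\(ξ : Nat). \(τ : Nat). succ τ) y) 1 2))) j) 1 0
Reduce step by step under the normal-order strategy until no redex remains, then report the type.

normal-order reduction:
  (\(ε : Nat). \(j : Nat). elimNat (\(c : Nat). Nat) ε ((\(β : Pi (r : Nat). Pi (ν : Nat). Nat). \(s : Nat). β) (\(d : Nat). \(e : Nat). succ e) (succ ((\(θ : Nat). \(y : Nat). elimNat (\(ρ : Nat). Nat) θ (\(ξ : Nat). \(τ : Nat). succ τ) y) 1 2))) j) 1 0
  ~> (\(ε : Nat). elimNat (\(j : Nat). Nat) 1 ((\(c : Pi (β : Nat). Pi (r : Nat). Nat). \(ν : Nat). c) (\(s : Nat). \(d : Nat). succ d) (succ ((\(e : Nat). \(θ : Nat). elimNat (\(y : Nat). Nat) e (\(ρ : Nat). \(ξ : Nat). succ ξ) θ) 1 2))) ε) 0
  ~> elimNat (\(ε : Nat). Nat) 1 ((\(j : Pi (c : Nat). Pi (β : Nat). Nat). \(r : Nat). j) (\(ν : Nat). \(s : Nat). succ s) (succ ((\(d : Nat). \(e : Nat). elimNat (\(θ : Nat). Nat) d (\(y : Nat). \(ρ : Nat). succ ρ) e) 1 2))) 0
  ~> 1
the term's type:
  Nat


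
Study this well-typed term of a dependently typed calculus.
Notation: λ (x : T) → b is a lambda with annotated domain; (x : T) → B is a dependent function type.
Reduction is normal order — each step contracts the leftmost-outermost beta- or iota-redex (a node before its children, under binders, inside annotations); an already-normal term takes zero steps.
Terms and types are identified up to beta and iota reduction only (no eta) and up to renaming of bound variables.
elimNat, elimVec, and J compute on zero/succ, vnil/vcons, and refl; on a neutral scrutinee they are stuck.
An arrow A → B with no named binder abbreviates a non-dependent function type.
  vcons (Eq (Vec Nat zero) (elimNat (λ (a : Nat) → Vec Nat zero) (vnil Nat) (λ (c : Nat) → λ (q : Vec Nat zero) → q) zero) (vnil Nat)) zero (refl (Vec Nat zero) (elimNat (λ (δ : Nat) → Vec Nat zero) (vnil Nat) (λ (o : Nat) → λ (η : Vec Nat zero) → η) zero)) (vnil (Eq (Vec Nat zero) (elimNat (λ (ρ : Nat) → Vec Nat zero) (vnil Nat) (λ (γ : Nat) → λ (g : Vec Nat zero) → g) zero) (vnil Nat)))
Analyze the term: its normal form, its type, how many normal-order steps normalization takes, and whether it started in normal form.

resulting normal form:
  vcons (Eq (Vec Nat zero) (vnil Nat) (vnil Nat)) zero (refl (Vec Nat zero) (vnil Nat)) (vnil (Eq (Vec Nat zero) (vnil Nat) (vnil Nat)))
type:
  Vec (Eq (Vec Nat zero) (vnil Nat) (vnil Nat)) (succ zero)
reduction steps (normal order): 3
already normal: no
first contracted redex: an elimNat iota-redex


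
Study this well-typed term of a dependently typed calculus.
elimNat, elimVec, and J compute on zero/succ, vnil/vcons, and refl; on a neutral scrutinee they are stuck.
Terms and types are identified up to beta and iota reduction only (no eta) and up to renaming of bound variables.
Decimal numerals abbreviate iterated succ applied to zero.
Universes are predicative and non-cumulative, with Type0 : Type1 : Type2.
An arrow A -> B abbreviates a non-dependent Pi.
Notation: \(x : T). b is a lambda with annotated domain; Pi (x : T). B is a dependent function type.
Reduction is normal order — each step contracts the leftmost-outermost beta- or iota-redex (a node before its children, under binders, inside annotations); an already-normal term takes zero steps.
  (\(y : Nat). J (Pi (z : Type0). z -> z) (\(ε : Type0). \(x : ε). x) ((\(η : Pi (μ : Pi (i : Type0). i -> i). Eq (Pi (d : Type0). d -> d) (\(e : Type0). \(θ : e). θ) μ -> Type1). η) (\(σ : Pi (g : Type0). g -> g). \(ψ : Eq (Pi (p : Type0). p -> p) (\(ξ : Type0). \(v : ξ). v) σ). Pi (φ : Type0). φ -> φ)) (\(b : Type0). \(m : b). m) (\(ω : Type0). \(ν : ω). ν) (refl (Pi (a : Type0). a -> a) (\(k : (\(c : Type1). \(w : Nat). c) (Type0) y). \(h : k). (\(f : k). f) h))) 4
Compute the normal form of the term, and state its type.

reduced normal form:
  \(y : Type0). \(z : y). z
inferred type:
  Pi (y : Type0). y -> y
observation: reduction starts at a beta-redex, and 2 normal-order steps reach the normal form.


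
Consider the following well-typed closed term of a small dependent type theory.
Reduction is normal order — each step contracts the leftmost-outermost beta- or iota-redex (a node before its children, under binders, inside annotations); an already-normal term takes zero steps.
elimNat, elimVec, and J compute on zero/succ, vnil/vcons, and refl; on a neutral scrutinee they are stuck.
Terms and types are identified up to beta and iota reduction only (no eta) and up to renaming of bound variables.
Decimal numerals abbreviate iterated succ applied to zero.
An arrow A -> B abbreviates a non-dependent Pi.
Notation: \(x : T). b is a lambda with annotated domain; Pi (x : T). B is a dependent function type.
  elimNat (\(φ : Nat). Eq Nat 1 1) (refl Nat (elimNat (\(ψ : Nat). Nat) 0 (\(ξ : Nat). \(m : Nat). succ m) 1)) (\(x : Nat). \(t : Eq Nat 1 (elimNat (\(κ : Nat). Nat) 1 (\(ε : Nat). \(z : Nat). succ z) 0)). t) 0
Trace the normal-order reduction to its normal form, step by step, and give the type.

normal-order reduction:
  elimNat (\(φ : Nat). Eq Nat 1 1) (refl Nat (elimNat (\(ψ : Nat). Nat) 0 (\(ξ : Nat). \(m : Nat). succ m) 1)) (\(x : Nat). \(t : Eq Nat 1 (elimNat (\(κ : Nat). Nat) 1 (\(ε : Nat). \(z : Nat). succ z) 0)). t) 0
  ~> refl Nat (elimNat (\(φ : Nat). Nat) 0 (\(ψ : Nat). \(ξ : Nat). succ ξ) 1)
  ~> refl Nat ((\(φ : Nat). \(ψ : Nat). succ ψ) 0 (elimNat (\(ξ : Nat). Nat) 0 (\(m : Nat). \(x : Nat). succ x) 0))
  ~> refl Nat ((\(φ : Nat). succ φ) (elimNat (\(ψ : Nat). Nat) 0 (\(ξ : Nat). \(m : Nat). succ m) 0))
  ~> refl Nat (succ (elimNat (\(φ : Nat). Nat) 0 (\(ψ : Nat). \(ξ : Nat). succ ξ) 0))
  ~> refl Nat 1
type:
  Eq Nat 1 1


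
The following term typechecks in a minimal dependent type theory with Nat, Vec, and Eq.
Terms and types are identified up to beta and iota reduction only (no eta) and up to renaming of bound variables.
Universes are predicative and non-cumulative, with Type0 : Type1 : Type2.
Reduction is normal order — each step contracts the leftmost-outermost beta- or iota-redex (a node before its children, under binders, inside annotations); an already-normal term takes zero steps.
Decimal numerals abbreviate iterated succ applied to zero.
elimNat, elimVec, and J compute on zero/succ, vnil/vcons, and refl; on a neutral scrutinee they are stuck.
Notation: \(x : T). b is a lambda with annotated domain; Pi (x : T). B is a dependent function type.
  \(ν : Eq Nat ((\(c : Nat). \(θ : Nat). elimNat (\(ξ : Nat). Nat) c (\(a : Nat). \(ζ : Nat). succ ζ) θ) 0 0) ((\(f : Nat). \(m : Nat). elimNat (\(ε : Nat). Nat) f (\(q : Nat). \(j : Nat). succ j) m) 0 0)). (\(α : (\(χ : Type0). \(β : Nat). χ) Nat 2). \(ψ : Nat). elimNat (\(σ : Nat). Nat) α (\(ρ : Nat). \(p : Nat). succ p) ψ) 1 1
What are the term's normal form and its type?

reduced normal form:
  \(ν : Eq Nat 0 0). 2
the term's type:
  Pi (ν : Eq Nat 0 0). Nat


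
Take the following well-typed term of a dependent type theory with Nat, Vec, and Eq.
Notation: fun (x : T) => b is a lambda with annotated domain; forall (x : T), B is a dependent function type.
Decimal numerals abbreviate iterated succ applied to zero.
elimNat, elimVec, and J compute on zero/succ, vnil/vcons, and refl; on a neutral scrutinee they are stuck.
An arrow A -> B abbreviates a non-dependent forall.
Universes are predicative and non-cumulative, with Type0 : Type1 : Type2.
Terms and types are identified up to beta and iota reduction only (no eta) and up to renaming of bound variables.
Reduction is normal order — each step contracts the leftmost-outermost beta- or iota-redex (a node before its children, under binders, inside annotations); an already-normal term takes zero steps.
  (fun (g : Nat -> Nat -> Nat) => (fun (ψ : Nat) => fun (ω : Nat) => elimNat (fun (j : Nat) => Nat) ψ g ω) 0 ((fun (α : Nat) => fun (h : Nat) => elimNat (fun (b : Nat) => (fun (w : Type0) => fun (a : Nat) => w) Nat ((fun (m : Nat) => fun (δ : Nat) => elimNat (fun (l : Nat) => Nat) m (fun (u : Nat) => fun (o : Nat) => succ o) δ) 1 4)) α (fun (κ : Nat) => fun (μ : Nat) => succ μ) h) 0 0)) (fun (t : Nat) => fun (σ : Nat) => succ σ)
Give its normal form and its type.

normal form:
  0
the term's type:
  Nat


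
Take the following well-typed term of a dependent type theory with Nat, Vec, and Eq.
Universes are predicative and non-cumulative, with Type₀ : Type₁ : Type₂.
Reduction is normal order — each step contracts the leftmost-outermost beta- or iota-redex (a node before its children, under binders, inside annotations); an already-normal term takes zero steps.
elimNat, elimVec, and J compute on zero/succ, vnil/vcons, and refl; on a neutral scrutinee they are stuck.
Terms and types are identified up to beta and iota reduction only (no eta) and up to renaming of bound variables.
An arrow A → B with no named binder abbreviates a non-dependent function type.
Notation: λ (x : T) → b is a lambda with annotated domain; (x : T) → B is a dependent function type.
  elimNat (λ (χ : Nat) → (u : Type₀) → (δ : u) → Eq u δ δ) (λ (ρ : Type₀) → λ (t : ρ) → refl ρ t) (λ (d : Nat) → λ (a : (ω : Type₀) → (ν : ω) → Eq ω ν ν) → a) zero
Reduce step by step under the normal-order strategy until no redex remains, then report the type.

reduction (normal order):
  elimNat (λ (χ : Nat) → (u : Type₀) → (δ : u) → Eq u δ δ) (λ (ρ : Type₀) → λ (t : ρ) → refl ρ t) (λ (d : Nat) → λ (a : (ω : Type₀) → (ν : ω) → Eq ω ν ν) → a) zero
  ~> λ (χ : Type₀) → λ (u : χ) → refl χ u
inferred type:
  (χ : Type₀) → (u : χ) → Eq χ u u


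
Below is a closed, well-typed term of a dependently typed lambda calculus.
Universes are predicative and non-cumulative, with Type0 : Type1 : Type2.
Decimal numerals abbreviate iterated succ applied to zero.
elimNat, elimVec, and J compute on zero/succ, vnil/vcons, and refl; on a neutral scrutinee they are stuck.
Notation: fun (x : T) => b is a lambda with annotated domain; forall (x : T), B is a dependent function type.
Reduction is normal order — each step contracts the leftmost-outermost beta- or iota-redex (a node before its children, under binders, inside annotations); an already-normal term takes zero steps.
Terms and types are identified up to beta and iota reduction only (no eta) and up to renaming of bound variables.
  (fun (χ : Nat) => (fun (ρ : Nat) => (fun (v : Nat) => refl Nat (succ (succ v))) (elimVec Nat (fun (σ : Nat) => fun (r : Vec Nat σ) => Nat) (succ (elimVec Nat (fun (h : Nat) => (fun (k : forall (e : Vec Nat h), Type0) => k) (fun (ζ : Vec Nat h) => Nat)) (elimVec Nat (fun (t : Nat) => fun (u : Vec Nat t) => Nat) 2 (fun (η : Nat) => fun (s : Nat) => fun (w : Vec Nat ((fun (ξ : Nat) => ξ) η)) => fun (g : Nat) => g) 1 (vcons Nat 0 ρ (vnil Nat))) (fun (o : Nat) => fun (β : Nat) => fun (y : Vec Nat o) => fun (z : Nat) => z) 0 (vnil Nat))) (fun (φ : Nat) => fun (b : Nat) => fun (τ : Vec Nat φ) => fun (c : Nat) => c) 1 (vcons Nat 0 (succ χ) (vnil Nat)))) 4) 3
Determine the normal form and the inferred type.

normal form:
  refl Nat 5
the term's type:
  Eq Nat 5 5
observation: 16 normal-order steps separate the term from its normal form.


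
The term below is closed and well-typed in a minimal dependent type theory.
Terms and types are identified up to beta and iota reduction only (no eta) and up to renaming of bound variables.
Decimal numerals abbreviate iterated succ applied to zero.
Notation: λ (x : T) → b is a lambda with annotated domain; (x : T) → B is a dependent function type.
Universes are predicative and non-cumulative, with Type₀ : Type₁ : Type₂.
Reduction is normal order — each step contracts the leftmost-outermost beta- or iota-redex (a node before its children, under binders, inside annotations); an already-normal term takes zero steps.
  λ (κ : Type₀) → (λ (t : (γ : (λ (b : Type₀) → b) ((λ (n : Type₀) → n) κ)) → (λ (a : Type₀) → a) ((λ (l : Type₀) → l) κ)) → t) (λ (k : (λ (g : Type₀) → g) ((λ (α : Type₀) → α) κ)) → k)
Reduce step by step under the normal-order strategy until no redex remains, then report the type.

reduction (normal order):
  λ (κ : Type₀) → (λ (t : (γ : (λ (b : Type₀) → b) ((λ (n : Type₀) → n) κ)) → (λ (a : Type₀) → a) ((λ (l : Type₀) → l) κ)) → t) (λ (k : (λ (g : Type₀) → g) ((λ (α : Type₀) → α) κ)) → k)
  ~> λ (κ : Type₀) → λ (t : (λ (γ : Type₀) → γ) ((λ (b : Type₀) → b) κ)) → t
  ~> λ (κ : Type₀) → λ (t : (λ (γ : Type₀) → γ) κ) → t
  ~> λ (κ : Type₀) → λ (t : κ) → t
inferred type:
  (κ : Type₀) → (t : κ) → κ


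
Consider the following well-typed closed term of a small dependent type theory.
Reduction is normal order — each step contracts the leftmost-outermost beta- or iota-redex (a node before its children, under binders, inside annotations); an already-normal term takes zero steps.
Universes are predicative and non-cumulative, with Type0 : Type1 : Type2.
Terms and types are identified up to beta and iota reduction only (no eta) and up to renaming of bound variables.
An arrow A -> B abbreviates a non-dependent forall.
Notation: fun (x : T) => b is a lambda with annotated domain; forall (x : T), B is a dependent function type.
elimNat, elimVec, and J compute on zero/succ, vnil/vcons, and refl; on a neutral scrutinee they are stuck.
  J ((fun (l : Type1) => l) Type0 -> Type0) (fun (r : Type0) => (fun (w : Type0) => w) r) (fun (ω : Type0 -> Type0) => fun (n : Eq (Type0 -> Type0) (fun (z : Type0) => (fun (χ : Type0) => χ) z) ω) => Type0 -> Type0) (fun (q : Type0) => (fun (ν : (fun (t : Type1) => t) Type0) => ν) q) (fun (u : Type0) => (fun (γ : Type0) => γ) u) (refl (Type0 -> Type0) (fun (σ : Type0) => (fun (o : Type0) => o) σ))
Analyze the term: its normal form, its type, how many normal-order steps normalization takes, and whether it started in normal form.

resulting normal form:
  fun (l : Type0) => l
inferred type:
  Type0 -> Type0
steps to reach normal form (normal order): 2
term was already normal: no
first contracted redex: a J iota-redex
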